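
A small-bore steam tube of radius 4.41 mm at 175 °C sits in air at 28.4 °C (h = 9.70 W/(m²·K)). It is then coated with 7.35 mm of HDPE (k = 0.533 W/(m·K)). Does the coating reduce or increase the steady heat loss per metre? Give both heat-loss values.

increases: 39.4 → 86.8 W/m

Critical radius for a cylinder: r_cr = k/h = 0.0549 m = 5.49 cm.
Outer radius after coating: r₂ = 0.00441 + 0.00735 = 0.01176 m.
Since r₁ < r_cr and r₂ ≤ r_cr, the coating moves toward the maximum at r_cr — heat loss rises.
Bare: R = 1/(2πr₁h) = 3.721 m·K/W; Q = 146.6/3.721 = 39.4 W/m.
Coated: R = R_cond + R_conv = 1.688 m·K/W; Q = 146.6/1.688 = 86.8 W/m.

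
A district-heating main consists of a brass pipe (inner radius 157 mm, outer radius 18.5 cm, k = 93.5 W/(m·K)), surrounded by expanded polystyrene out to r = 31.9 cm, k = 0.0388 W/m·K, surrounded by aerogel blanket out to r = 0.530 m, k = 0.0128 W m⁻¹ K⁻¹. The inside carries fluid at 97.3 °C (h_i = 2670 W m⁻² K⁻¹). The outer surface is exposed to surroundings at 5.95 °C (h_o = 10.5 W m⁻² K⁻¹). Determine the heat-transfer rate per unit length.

Treat each layer as a resistance in series:
  R'_conv,in = 1/(2πr h) = 1/(2π·0.157·2670) = 3.797×10^-4 m·K/W
  R'_brass = ln(0.185/0.157)/(2πk) = 0.1641/(2π·93.5) = 2.793×10^-4 m·K/W
  R'_expanded polystyrene = ln(0.319/0.185)/(2πk) = 0.5448/(2π·0.0388) = 2.235 m·K/W
  R'_aerogel blanket = ln(0.530/0.319)/(2πk) = 0.5077/(2π·0.0128) = 6.313 m·K/W
  R'_conv,out = 1/(2πr h) = 1/(2π·0.530·10.5) = 0.02860 m·K/W
ΣR = 3.797×10^-4 + 2.793×10^-4 + 2.235 + 6.313 + 0.02860 = 8.577 m·K/W
Q' = ΔT/ΣR = (97.3 °C − 5.95 °C)/8.577 = 10.7 W/m

Q' = 10.7 W/m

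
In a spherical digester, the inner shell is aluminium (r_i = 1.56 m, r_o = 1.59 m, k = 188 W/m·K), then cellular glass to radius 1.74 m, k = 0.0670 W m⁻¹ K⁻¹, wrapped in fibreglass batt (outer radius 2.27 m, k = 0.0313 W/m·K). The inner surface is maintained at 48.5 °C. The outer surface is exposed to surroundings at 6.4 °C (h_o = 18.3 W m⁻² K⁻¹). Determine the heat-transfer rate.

Q = 104 W

Series thermal resistances, inner to outer:
  R_aluminium = (1/1.56 − 1/1.59)/(4πk) = 0.01209/(4π·188) = 5.120×10^-6 K/W
  R_cellular glass = (1/1.59 − 1/1.74)/(4πk) = 0.05422/(4π·0.0670) = 0.06440 K/W
  R_fibreglass batt = (1/1.74 − 1/2.27)/(4πk) = 0.1342/(4π·0.0313) = 0.3412 K/W
  R_conv,out = 1/(4πr²h) = 1/(4π·2.27²·18.3) = 8.439×10^-4 K/W
ΣR = 5.120×10^-6 + 0.06440 + 0.3412 + 8.439×10^-4 = 0.4064 K/W
Q = ΔT/ΣR = (48.5 °C − 6.4 °C)/0.4064 = 104 W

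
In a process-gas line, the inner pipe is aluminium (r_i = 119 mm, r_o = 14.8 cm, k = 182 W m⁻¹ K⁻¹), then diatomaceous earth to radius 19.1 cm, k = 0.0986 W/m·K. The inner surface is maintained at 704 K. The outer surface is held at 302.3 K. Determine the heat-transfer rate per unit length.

Q' = 975 W/m

Resistance network (inner→outer):
  R'_aluminium = ln(0.148/0.119)/(2πk) = 0.2181/(2π·182) = 1.907×10^-4 m·K/W
  R'_diatomaceous earth = ln(0.191/0.148)/(2πk) = 0.2551/(2π·0.0986) = 0.4117 m·K/W
ΣR = 1.907×10^-4 + 0.4117 = 0.4119 m·K/W
Q' = ΔT/ΣR = (704 K − 302.3 K)/0.4119 = 975 W/m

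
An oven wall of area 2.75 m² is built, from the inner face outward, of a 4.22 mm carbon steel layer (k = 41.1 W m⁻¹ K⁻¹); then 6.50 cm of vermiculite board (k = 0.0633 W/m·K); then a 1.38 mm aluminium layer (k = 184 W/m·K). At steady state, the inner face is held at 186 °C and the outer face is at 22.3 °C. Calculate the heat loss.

Series thermal resistances, inner to outer:
  R_carbon steel = L/(kA) = 0.00422/(41.1·2.75) = 3.734×10^-5 K/W
  R_vermiculite board = L/(kA) = 0.0650/(0.0633·2.75) = 0.3734 K/W
  R_aluminium = L/(kA) = 0.00138/(184·2.75) = 2.727×10^-6 K/W
ΣR = 3.734×10^-5 + 0.3734 + 2.727×10^-6 = 0.3734 K/W
Q = ΔT/ΣR = (186 °C − 22.3 °C)/0.3734 = 438 W

Q = 438 W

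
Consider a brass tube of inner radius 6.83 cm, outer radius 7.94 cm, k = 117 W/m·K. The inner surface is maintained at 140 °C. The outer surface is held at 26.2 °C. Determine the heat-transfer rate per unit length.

Q' = 556 kW/m

Q' = 2πk·ΔT/ln(r₂/r₁) = 2π × 117 × 113.8 / ln(0.0794/0.0683) = 5.56×10^5 W/m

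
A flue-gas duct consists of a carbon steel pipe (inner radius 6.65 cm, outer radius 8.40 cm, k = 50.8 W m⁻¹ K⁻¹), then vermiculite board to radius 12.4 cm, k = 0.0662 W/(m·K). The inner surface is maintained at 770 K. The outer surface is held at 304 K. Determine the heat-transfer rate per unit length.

Treat each layer as a resistance in series:
  R'_carbon steel = ln(0.0840/0.0665)/(2πk) = 0.2336/(2π·50.8) = 7.319×10^-4 m·K/W
  R'_vermiculite board = ln(0.124/0.0840)/(2πk) = 0.3895/(2π·0.0662) = 0.9363 m·K/W
ΣR = 7.319×10^-4 + 0.9363 = 0.9370 m·K/W
Q' = ΔT/ΣR = (770 K − 304 K)/0.9370 = 497 W/m

Q' = 497 W/m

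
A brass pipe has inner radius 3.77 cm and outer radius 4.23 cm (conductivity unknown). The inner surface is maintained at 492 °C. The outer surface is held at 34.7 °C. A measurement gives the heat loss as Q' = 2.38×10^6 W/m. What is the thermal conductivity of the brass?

k = 95.4 W/m·K

ΣR = ΔT/Q' = |492 − 34.7|/2.38×10^6 = 1.921×10^-4 m·K/W
ln(r₂/r₁)/(2πk) = 1.921×10^-4 ⇒ k = 0.1151/(2π·1.921×10^-4) = 95.4 W/m·K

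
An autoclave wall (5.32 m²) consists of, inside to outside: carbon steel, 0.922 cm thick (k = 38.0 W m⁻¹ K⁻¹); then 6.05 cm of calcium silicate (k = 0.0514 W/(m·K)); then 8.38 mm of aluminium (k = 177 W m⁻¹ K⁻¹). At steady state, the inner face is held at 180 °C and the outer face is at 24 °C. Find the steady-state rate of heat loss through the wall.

Q = 705 W

Resistance network (inner→outer):
  R_carbon steel = L/(kA) = 0.00922/(38.0·5.32) = 4.561×10^-5 K/W
  R_calcium silicate = L/(kA) = 0.0605/(0.0514·5.32) = 0.2212 K/W
  R_aluminium = L/(kA) = 0.00838/(177·5.32) = 8.899×10^-6 K/W
ΣR = 4.561×10^-5 + 0.2212 + 8.899×10^-6 = 0.2213 K/W
Q = ΔT/ΣR = (180 °C − 24 °C)/0.2213 = 705 W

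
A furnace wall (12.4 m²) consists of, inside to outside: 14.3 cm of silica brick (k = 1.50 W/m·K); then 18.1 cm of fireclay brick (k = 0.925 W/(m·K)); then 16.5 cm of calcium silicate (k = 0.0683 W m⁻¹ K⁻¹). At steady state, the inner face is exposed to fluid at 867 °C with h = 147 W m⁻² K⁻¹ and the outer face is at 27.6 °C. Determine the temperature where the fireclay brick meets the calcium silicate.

T = 775 °C

Treat each layer as a resistance in series:
  R_conv,in = 1/(hA) = 1/(147·12.4) = 5.486×10^-4 K/W
  R_silica brick = L/(kA) = 0.143/(1.50·12.4) = 0.007688 K/W
  R_fireclay brick = L/(kA) = 0.181/(0.925·12.4) = 0.01578 K/W
  R_calcium silicate = L/(kA) = 0.165/(0.0683·12.4) = 0.1948 K/W
ΣR = 5.486×10^-4 + 0.007688 + 0.01578 + 0.1948 = 0.2188 K/W
Q = ΔT/ΣR = (867 °C − 27.6 °C)/0.2188 = 3836 W
From the inner boundary to the fireclay brick/calcium silicate interface, ΣR_partial = 0.02402 K/W.
T_interface = T_in − Q·ΣR_partial = 867 °C − (3836)(0.02402) = 775 °C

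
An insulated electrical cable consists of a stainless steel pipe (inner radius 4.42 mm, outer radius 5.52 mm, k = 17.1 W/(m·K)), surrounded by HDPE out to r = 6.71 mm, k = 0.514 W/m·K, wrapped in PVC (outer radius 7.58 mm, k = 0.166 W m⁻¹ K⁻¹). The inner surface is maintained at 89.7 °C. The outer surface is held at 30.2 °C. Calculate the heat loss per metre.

Treat each layer as a resistance in series:
  R'_stainless steel = ln(0.00552/0.00442)/(2πk) = 0.2222/(2π·17.1) = 0.002068 m·K/W
  R'_HDPE = ln(0.00671/0.00552)/(2πk) = 0.1952/(2π·0.514) = 0.06045 m·K/W
  R'_PVC = ln(0.00758/0.00671)/(2πk) = 0.1219/(2π·0.166) = 0.1169 m·K/W
ΣR = 0.002068 + 0.06045 + 0.1169 = 0.1794 m·K/W
Q' = ΔT/ΣR = (89.7 °C − 30.2 °C)/0.1794 = 332 W/m

Q' = 332 W/m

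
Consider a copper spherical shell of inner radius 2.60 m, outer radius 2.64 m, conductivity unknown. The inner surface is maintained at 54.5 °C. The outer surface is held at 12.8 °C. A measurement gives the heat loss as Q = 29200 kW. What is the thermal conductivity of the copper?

k = 325 W/m·K

ΣR = ΔT/Q = |54.5 − 12.8|/2.92×10^7 = 1.428×10^-6 K/W
(1/r₁−1/r₂)/(4πk) = 1.428×10^-6 ⇒ k = 0.005828/(4π·1.428×10^-6) = 325 W/m·K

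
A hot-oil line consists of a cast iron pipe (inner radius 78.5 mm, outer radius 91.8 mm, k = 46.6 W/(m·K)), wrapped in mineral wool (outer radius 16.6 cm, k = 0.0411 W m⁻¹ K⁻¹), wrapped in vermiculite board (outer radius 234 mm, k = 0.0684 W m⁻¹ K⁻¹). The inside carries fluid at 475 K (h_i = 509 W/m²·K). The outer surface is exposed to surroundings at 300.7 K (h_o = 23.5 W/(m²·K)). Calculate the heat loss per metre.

Treat each layer as a resistance in series:
  R'_conv,in = 1/(2πr h) = 1/(2π·0.0785·509) = 0.003983 m·K/W
  R'_cast iron = ln(0.0918/0.0785)/(2πk) = 0.1565/(2π·46.6) = 5.345×10^-4 m·K/W
  R'_mineral wool = ln(0.166/0.0918)/(2πk) = 0.5924/(2π·0.0411) = 2.294 m·K/W
  R'_vermiculite board = ln(0.234/0.166)/(2πk) = 0.3433/(2π·0.0684) = 0.7989 m·K/W
  R'_conv,out = 1/(2πr h) = 1/(2π·0.234·23.5) = 0.02894 m·K/W
ΣR = 0.003983 + 5.345×10^-4 + 2.294 + 0.7989 + 0.02894 = 3.126 m·K/W
Q' = ΔT/ΣR = (475 K − 300.7 K)/3.126 = 55.8 W/m

Q' = 55.8 W/m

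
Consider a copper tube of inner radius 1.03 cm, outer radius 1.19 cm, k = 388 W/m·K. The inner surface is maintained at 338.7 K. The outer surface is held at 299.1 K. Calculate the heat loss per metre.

Q' = 669 kW/m

Q' = 2πk·ΔT/ln(r₂/r₁) = 2π × 388 × 39.6 / ln(0.0119/0.0103) = 6.69×10^5 W/m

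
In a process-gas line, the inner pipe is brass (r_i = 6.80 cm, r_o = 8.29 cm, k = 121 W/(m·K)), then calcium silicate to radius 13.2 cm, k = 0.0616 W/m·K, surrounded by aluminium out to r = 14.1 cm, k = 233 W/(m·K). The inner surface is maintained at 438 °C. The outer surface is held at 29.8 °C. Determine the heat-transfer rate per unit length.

Series thermal resistances, inner to outer:
  R'_brass = ln(0.0829/0.0680)/(2πk) = 0.1981/(2π·121) = 2.606×10^-4 m·K/W
  R'_calcium silicate = ln(0.132/0.0829)/(2πk) = 0.4652/(2π·0.0616) = 1.202 m·K/W
  R'_aluminium = ln(0.141/0.132)/(2πk) = 0.06596/(2π·233) = 4.505×10^-5 m·K/W
ΣR = 2.606×10^-4 + 1.202 + 4.505×10^-5 = 1.202 m·K/W
Q' = ΔT/ΣR = (438 °C − 29.8 °C)/1.202 = 340 W/m

Q' = 340 W/m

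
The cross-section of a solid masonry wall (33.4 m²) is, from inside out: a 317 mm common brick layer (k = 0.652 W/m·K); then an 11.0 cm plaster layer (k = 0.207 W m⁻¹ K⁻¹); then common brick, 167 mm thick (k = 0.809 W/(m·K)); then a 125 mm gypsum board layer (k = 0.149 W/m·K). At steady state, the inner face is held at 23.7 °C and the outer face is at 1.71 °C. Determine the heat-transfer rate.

Q = 356 W

Treat each layer as a resistance in series:
  R_common brick = L/(kA) = 0.317/(0.652·33.4) = 0.01456 K/W
  R_plaster = L/(kA) = 0.110/(0.207·33.4) = 0.01591 K/W
  R_common brick = L/(kA) = 0.167/(0.809·33.4) = 0.006180 K/W
  R_gypsum board = L/(kA) = 0.125/(0.149·33.4) = 0.02512 K/W
ΣR = 0.01456 + 0.01591 + 0.006180 + 0.02512 = 0.06177 K/W
Q = ΔT/ΣR = (23.7 °C − 1.71 °C)/0.06177 = 356 W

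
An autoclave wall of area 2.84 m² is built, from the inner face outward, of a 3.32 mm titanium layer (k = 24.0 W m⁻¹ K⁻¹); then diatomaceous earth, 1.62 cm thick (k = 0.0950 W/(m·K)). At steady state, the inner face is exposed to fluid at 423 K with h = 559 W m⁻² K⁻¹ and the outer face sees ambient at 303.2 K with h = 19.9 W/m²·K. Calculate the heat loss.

Series thermal resistances, inner to outer:
  R_conv,in = 1/(hA) = 1/(559·2.84) = 6.299×10^-4 K/W
  R_titanium = L/(kA) = 0.00332/(24.0·2.84) = 4.871×10^-5 K/W
  R_diatomaceous earth = L/(kA) = 0.0162/(0.0950·2.84) = 0.06004 K/W
  R_conv,out = 1/(hA) = 1/(19.9·2.84) = 0.01769 K/W
ΣR = 6.299×10^-4 + 4.871×10^-5 + 0.06004 + 0.01769 = 0.07841 K/W
Q = ΔT/ΣR = (423 K − 303.2 K)/0.07841 = 1530 W

Q = 1530 W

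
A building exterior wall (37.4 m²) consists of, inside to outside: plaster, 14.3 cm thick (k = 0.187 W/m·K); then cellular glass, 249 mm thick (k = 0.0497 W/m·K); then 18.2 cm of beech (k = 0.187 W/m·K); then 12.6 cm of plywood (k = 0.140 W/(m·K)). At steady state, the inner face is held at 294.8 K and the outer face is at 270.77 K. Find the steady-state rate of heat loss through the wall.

Series thermal resistances, inner to outer:
  R_plaster = L/(kA) = 0.143/(0.187·37.4) = 0.02045 K/W
  R_cellular glass = L/(kA) = 0.249/(0.0497·37.4) = 0.1340 K/W
  R_beech = L/(kA) = 0.182/(0.187·37.4) = 0.02602 K/W
  R_plywood = L/(kA) = 0.126/(0.140·37.4) = 0.02406 K/W
ΣR = 0.02045 + 0.1340 + 0.02602 + 0.02406 = 0.2045 K/W
Q = ΔT/ΣR = (294.8 K − 270.77 K)/0.2045 = 118 W

Q = 118 W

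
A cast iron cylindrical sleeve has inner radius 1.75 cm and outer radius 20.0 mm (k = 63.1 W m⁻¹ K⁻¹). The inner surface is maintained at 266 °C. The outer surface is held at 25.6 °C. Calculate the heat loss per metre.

Q' = 2πk·ΔT/ln(r₂/r₁) = 2π × 63.1 × 240.4 / ln(0.0200/0.0175) = 7.14×10^5 W/m

Q' = 7.14×10^5 W/m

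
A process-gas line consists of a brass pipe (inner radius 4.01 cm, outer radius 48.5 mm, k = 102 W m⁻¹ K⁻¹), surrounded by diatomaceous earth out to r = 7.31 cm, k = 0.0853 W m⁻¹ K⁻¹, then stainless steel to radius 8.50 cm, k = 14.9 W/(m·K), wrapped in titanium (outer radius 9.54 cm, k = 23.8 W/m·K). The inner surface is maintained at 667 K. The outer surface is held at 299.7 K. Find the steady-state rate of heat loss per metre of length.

Series thermal resistances, inner to outer:
  R'_brass = ln(0.0485/0.0401)/(2πk) = 0.1902/(2π·102) = 2.968×10^-4 m·K/W
  R'_diatomaceous earth = ln(0.0731/0.0485)/(2πk) = 0.4103/(2π·0.0853) = 0.7655 m·K/W
  R'_stainless steel = ln(0.0850/0.0731)/(2πk) = 0.1508/(2π·14.9) = 0.001611 m·K/W
  R'_titanium = ln(0.0954/0.0850)/(2πk) = 0.1154/(2π·23.8) = 7.719×10^-4 m·K/W
ΣR = 2.968×10^-4 + 0.7655 + 0.001611 + 7.719×10^-4 = 0.7682 m·K/W
Q' = ΔT/ΣR = (667 K − 299.7 K)/0.7682 = 478 W/m

Q' = 478 W/m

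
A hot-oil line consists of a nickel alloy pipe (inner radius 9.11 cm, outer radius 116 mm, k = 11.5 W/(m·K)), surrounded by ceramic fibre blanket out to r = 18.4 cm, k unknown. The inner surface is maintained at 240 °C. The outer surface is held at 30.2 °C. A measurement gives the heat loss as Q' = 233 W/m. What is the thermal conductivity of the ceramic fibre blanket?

ΣR = ΔT/Q' = |240 − 30.2|/233 = 0.9004 m·K/W
Known resistances:
  R'_nickel alloy = ln(0.116/0.0911)/(2πk) = 0.2416/(2π·11.5) = 0.003344 m·K/W
R_ceramic fibre blanket = ΣR − ΣR_known = 0.9004 − 0.003344 = 0.8971 m·K/W
ln(r₂/r₁)/(2πk) = 0.8971 ⇒ k = 0.4613/(2π·0.8971) = 0.0818 W/m·K

k = 0.0818 W/m·K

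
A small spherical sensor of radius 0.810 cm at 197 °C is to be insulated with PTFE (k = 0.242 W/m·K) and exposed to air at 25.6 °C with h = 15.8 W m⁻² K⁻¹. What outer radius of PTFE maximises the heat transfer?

r_cr = 3.06 cm

For a sphere, r_cr = 2k_ins/h = 2·0.242/15.8 = 0.0306 m = 3.06 cm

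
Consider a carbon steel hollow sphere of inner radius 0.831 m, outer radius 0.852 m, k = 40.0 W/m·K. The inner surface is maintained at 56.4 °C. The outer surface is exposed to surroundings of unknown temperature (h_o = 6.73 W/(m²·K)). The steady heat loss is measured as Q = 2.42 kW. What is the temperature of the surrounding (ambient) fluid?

Sum the resistances:
  R_carbon steel = (1/0.831 − 1/0.852)/(4πk) = 0.02966/(4π·40.0) = 5.901×10^-5 K/W
  R_conv,out = 1/(4πr²h) = 1/(4π·0.852²·6.73) = 0.01629 K/W
ΣR = 0.01635 K/W
ΔT = Q·ΣR = 2420 × 0.01635 = 39.57 K
Heat flows outward, so T_out = T_in − ΔT = 56.4 − 39.57 = 16.8 °C

T_out = 16.8 °C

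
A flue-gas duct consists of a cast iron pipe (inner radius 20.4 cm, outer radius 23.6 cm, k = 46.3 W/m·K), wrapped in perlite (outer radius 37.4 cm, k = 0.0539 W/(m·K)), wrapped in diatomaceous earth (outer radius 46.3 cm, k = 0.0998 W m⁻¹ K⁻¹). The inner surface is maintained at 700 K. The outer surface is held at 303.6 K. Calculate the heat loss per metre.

Series thermal resistances, inner to outer:
  R'_cast iron = ln(0.236/0.204)/(2πk) = 0.1457/(2π·46.3) = 5.009×10^-4 m·K/W
  R'_perlite = ln(0.374/0.236)/(2πk) = 0.4604/(2π·0.0539) = 1.360 m·K/W
  R'_diatomaceous earth = ln(0.463/0.374)/(2πk) = 0.2135/(2π·0.0998) = 0.3404 m·K/W
ΣR = 5.009×10^-4 + 1.360 + 0.3404 = 1.701 m·K/W
Q' = ΔT/ΣR = (700 K − 303.6 K)/1.701 = 233 W/m

Q' = 233 W/m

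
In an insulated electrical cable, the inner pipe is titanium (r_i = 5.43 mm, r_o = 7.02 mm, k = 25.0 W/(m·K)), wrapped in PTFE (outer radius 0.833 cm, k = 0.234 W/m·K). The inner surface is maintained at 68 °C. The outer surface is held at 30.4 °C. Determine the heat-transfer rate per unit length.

Q' = 319 W/m

Series thermal resistances, inner to outer:
  R'_titanium = ln(0.00702/0.00543)/(2πk) = 0.2568/(2π·25.0) = 0.001635 m·K/W
  R'_PTFE = ln(0.00833/0.00702)/(2πk) = 0.1711/(2π·0.234) = 0.1164 m·K/W
ΣR = 0.001635 + 0.1164 = 0.1180 m·K/W
Q' = ΔT/ΣR = (68 °C − 30.4 °C)/0.1180 = 319 W/m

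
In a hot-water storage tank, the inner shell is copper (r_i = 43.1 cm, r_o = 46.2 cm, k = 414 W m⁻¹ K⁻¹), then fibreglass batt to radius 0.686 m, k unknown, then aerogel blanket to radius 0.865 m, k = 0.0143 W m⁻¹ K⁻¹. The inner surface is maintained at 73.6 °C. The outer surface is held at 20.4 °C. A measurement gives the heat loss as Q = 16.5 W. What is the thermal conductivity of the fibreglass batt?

ΣR = ΔT/Q = |73.6 − 20.4|/16.5 = 3.224 K/W
Known resistances:
  R_copper = (1/0.431 − 1/0.462)/(4πk) = 0.1557/(4π·414) = 2.992×10^-5 K/W
  R_aerogel blanket = (1/0.686 − 1/0.865)/(4πk) = 0.3017/(4π·0.0143) = 1.679 K/W
R_fibreglass batt = ΣR − ΣR_known = 3.224 − 1.679 = 1.545 K/W
(1/r₁−1/r₂)/(4πk) = 1.545 ⇒ k = 0.7068/(4π·1.545) = 0.0364 W/m·K

k = 0.0364 W/m·K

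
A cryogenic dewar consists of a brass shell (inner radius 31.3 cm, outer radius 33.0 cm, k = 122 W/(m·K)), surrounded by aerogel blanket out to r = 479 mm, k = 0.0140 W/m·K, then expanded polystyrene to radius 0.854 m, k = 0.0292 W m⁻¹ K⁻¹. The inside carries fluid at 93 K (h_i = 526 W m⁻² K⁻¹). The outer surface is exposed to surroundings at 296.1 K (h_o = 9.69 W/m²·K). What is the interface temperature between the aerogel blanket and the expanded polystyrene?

Resistance network (inner→outer):
  R_conv,in = 1/(4πr²h) = 1/(4π·0.313²·526) = 0.001544 K/W
  R_brass = (1/0.313 − 1/0.330)/(4πk) = 0.1646/(4π·122) = 1.074×10^-4 K/W
  R_aerogel blanket = (1/0.330 − 1/0.479)/(4πk) = 0.9426/(4π·0.0140) = 5.358 K/W
  R_expanded polystyrene = (1/0.479 − 1/0.854)/(4πk) = 0.9167/(4π·0.0292) = 2.498 K/W
  R_conv,out = 1/(4πr²h) = 1/(4π·0.854²·9.69) = 0.01126 K/W
ΣR = 0.001544 + 1.074×10^-4 + 5.358 + 2.498 + 0.01126 = 7.869 K/W
Q = ΔT/ΣR = (93 K − 296.1 K)/7.869 = -25.81 W
From the inner boundary to the aerogel blanket/expanded polystyrene interface, ΣR_partial = 5.360 K/W.
T_interface = T_in − Q·ΣR_partial = 93 K − (-25.81)(5.360) = 231.3 K

T = 231.3 K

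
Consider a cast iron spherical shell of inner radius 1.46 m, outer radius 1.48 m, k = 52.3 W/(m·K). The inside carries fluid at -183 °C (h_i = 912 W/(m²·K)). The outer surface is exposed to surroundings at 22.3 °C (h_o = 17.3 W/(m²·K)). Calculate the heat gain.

Resistance network (inner→outer):
  R_conv,in = 1/(4πr²h) = 1/(4π·1.46²·912) = 4.093×10^-5 K/W
  R_cast iron = (1/1.46 − 1/1.48)/(4πk) = 0.009256/(4π·52.3) = 1.408×10^-5 K/W
  R_conv,out = 1/(4πr²h) = 1/(4π·1.48²·17.3) = 0.002100 K/W
ΣR = 4.093×10^-5 + 1.408×10^-5 + 0.002100 = 0.002155 K/W
Q = ΔT/ΣR = (-183 °C − 22.3 °C)/0.002155 = -95300 W
(Negative Q ⇒ heat flows inward; heat gain = 95300 W.)

Q = 95.3 kW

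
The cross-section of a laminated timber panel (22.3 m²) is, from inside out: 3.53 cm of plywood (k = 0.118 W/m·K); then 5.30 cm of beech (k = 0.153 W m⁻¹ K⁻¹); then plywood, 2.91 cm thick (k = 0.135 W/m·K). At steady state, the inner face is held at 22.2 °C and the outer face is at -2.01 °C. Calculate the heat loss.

Series thermal resistances, inner to outer:
  R_plywood = L/(kA) = 0.0353/(0.118·22.3) = 0.01341 K/W
  R_beech = L/(kA) = 0.0530/(0.153·22.3) = 0.01553 K/W
  R_plywood = L/(kA) = 0.0291/(0.135·22.3) = 0.009666 K/W
ΣR = 0.01341 + 0.01553 + 0.009666 = 0.03861 K/W
Q = ΔT/ΣR = (22.2 °C − -2.01 °C)/0.03861 = 627 W

Q = 627 W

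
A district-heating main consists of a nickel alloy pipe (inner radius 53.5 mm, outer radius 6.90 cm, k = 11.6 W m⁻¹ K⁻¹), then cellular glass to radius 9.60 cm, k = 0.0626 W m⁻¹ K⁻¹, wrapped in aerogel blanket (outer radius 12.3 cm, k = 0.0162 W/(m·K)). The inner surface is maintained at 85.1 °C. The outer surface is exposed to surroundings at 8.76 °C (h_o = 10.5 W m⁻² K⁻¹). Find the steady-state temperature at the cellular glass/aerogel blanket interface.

Resistance network (inner→outer):
  R'_nickel alloy = ln(0.0690/0.0535)/(2πk) = 0.2544/(2π·11.6) = 0.003491 m·K/W
  R'_cellular glass = ln(0.0960/0.0690)/(2πk) = 0.3302/(2π·0.0626) = 0.8396 m·K/W
  R'_aerogel blanket = ln(0.123/0.0960)/(2πk) = 0.2478/(2π·0.0162) = 2.435 m·K/W
  R'_conv,out = 1/(2πr h) = 1/(2π·0.123·10.5) = 0.1232 m·K/W
ΣR = 0.003491 + 0.8396 + 2.435 + 0.1232 = 3.401 m·K/W
Q' = ΔT/ΣR = (85.1 °C − 8.76 °C)/3.401 = 22.45 W/m
From the inner boundary to the cellular glass/aerogel blanket interface, ΣR_partial = 0.8431 m·K/W.
T_interface = T_in − Q'·ΣR_partial = 85.1 °C − (22.45)(0.8431) = 66.2 °C

T = 66.2 °C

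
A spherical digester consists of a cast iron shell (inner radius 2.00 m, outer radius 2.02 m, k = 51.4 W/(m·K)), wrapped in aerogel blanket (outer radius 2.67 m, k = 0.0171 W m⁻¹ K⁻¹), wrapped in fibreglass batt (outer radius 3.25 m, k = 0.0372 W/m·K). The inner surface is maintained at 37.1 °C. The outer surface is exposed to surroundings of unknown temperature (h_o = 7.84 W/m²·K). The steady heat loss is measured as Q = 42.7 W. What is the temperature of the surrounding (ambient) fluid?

T_out = 7.01 °C

Series resistances:
  R_cast iron = (1/2.00 − 1/2.02)/(4πk) = 0.004950/(4π·51.4) = 7.664×10^-6 K/W
  R_aerogel blanket = (1/2.02 − 1/2.67)/(4πk) = 0.1205/(4π·0.0171) = 0.5608 K/W
  R_fibreglass batt = (1/2.67 − 1/3.25)/(4πk) = 0.06684/(4π·0.0372) = 0.1430 K/W
  R_conv,out = 1/(4πr²h) = 1/(4π·3.25²·7.84) = 9.610×10^-4 K/W
ΣR = 0.7048 K/W
ΔT = Q·ΣR = 42.7 × 0.7048 = 30.09 K
Heat flows outward, so T_out = T_in − ΔT = 37.1 − 30.09 = 7.01 °C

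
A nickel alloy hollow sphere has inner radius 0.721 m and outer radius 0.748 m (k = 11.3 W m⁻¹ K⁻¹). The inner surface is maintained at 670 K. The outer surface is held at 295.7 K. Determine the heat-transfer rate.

Q = 1060 kW

Q = 4πk·ΔT/(1/r₁ − 1/r₂) = 4π × 11.3 × 374.3 / (1/0.721 − 1/0.748) = 1.06×10^6 W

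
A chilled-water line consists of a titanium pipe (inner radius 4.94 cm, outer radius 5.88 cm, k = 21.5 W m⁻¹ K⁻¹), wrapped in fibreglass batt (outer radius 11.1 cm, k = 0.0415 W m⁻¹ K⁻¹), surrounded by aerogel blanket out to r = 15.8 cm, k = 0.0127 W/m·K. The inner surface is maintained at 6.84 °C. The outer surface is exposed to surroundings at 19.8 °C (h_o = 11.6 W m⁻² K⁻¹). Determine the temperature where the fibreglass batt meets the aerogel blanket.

T = 11.4 °C

Treat each layer as a resistance in series:
  R'_titanium = ln(0.0588/0.0494)/(2πk) = 0.1742/(2π·21.5) = 0.001289 m·K/W
  R'_fibreglass batt = ln(0.111/0.0588)/(2πk) = 0.6354/(2π·0.0415) = 2.437 m·K/W
  R'_aerogel blanket = ln(0.158/0.111)/(2πk) = 0.3531/(2π·0.0127) = 4.425 m·K/W
  R'_conv,out = 1/(2πr h) = 1/(2π·0.158·11.6) = 0.08684 m·K/W
ΣR = 0.001289 + 2.437 + 4.425 + 0.08684 = 6.950 m·K/W
Q' = ΔT/ΣR = (6.84 °C − 19.8 °C)/6.950 = -1.865 W/m
From the inner boundary to the fibreglass batt/aerogel blanket interface, ΣR_partial = 2.438 m·K/W.
T_interface = T_in − Q'·ΣR_partial = 6.84 °C − (-1.865)(2.438) = 11.4 °C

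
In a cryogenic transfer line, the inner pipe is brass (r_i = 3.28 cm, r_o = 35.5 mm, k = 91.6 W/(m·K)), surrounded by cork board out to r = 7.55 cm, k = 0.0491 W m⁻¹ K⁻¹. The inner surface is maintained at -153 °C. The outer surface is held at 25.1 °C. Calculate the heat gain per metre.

Resistance network (inner→outer):
  R'_brass = ln(0.0355/0.0328)/(2πk) = 0.07910/(2π·91.6) = 1.374×10^-4 m·K/W
  R'_cork board = ln(0.0755/0.0355)/(2πk) = 0.7546/(2π·0.0491) = 2.446 m·K/W
ΣR = 1.374×10^-4 + 2.446 = 2.446 m·K/W
Q' = ΔT/ΣR = (-153 °C − 25.1 °C)/2.446 = -72.8 W/m
(Negative Q' ⇒ heat flows inward; heat gain = 72.8 W/m.)

Q' = 72.8 W/m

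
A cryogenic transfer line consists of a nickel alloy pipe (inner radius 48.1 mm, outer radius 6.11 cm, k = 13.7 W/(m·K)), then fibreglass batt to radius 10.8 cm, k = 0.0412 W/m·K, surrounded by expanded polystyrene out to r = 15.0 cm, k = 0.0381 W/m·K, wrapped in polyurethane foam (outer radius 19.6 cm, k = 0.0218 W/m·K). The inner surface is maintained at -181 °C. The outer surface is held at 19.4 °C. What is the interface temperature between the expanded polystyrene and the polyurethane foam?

T = -51.4 °C

Treat each layer as a resistance in series:
  R'_nickel alloy = ln(0.0611/0.0481)/(2πk) = 0.2392/(2π·13.7) = 0.002779 m·K/W
  R'_fibreglass batt = ln(0.108/0.0611)/(2πk) = 0.5696/(2π·0.0412) = 2.200 m·K/W
  R'_expanded polystyrene = ln(0.150/0.108)/(2πk) = 0.3285/(2π·0.0381) = 1.372 m·K/W
  R'_polyurethane foam = ln(0.196/0.150)/(2πk) = 0.2675/(2π·0.0218) = 1.953 m·K/W
ΣR = 0.002779 + 2.200 + 1.372 + 1.953 = 5.528 m·K/W
Q' = ΔT/ΣR = (-181 °C − 19.4 °C)/5.528 = -36.25 W/m
From the inner boundary to the expanded polystyrene/polyurethane foam interface, ΣR_partial = 3.575 m·K/W.
T_interface = T_in − Q'·ΣR_partial = -181 °C − (-36.25)(3.575) = -51.4 °C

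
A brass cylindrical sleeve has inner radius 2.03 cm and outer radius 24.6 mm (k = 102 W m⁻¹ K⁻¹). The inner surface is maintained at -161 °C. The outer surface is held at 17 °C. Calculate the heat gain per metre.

Q' = 2πk·ΔT/ln(r₂/r₁) = 2π × 102 × 178 / ln(0.0246/0.0203) = 5.94×10^5 W/m

Q' = 594 kW/m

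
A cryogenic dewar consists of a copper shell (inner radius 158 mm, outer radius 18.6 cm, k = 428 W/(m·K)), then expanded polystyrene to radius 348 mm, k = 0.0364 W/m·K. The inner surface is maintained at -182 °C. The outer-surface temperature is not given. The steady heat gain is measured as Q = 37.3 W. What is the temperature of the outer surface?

Series resistances:
  R_copper = (1/0.158 − 1/0.186)/(4πk) = 0.9528/(4π·428) = 1.771×10^-4 K/W
  R_expanded polystyrene = (1/0.186 − 1/0.348)/(4πk) = 2.503/(4π·0.0364) = 5.472 K/W
ΣR = 5.472 K/W
ΔT = Q·ΣR = 37.3 × 5.472 = 204.1 K
Heat flows inward, so T_out = T_in + ΔT = -182 + 204.1 = 22.1 °C

T_out = 22.1 °C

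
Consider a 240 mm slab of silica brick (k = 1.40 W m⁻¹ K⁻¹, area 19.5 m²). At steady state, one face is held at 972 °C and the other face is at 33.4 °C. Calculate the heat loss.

Q = kA·ΔT/L = 1.40 × 19.5 × |972 °C − 33.4 °C| / 0.240 = 1.07×10^5 W

Q = 107 kW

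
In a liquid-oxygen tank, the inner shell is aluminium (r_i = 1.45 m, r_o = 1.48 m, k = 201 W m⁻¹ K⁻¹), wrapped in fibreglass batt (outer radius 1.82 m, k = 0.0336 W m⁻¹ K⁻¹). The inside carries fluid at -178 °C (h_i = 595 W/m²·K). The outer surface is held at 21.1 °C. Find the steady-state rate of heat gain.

Resistance network (inner→outer):
  R_conv,in = 1/(4πr²h) = 1/(4π·1.45²·595) = 6.361×10^-5 K/W
  R_aluminium = (1/1.45 − 1/1.48)/(4πk) = 0.01398/(4π·201) = 5.535×10^-6 K/W
  R_fibreglass batt = (1/1.48 − 1/1.82)/(4πk) = 0.1262/(4π·0.0336) = 0.2989 K/W
ΣR = 6.361×10^-5 + 5.535×10^-6 + 0.2989 = 0.2990 K/W
Q = ΔT/ΣR = (-178 °C − 21.1 °C)/0.2990 = -666 W
(Negative Q ⇒ heat flows inward; heat gain = 666 W.)

Q = 666 W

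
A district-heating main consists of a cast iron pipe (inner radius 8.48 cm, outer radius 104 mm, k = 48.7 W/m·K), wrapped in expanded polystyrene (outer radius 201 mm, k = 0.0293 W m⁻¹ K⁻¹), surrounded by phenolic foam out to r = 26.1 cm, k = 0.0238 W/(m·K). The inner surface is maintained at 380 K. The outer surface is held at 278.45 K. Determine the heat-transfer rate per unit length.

Q' = 19.1 W/m

Treat each layer as a resistance in series:
  R'_cast iron = ln(0.104/0.0848)/(2πk) = 0.2041/(2π·48.7) = 6.670×10^-4 m·K/W
  R'_expanded polystyrene = ln(0.201/0.104)/(2πk) = 0.6589/(2π·0.0293) = 3.579 m·K/W
  R'_phenolic foam = ln(0.261/0.201)/(2πk) = 0.2612/(2π·0.0238) = 1.747 m·K/W
ΣR = 6.670×10^-4 + 3.579 + 1.747 = 5.327 m·K/W
Q' = ΔT/ΣR = (380 K − 278.45 K)/5.327 = 19.1 W/m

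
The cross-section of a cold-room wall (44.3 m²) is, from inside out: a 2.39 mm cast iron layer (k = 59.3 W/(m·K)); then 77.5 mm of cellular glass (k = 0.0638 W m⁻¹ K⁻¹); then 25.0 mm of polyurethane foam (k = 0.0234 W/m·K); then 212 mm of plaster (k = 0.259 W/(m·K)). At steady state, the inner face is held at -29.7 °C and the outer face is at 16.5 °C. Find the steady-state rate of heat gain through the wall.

Treat each layer as a resistance in series:
  R_cast iron = L/(kA) = 0.00239/(59.3·44.3) = 9.098×10^-7 K/W
  R_cellular glass = L/(kA) = 0.0775/(0.0638·44.3) = 0.02742 K/W
  R_polyurethane foam = L/(kA) = 0.0250/(0.0234·44.3) = 0.02412 K/W
  R_plaster = L/(kA) = 0.212/(0.259·44.3) = 0.01848 K/W
ΣR = 9.098×10^-7 + 0.02742 + 0.02412 + 0.01848 = 0.07002 K/W
Q = ΔT/ΣR = (-29.7 °C − 16.5 °C)/0.07002 = -660 W
(Negative Q ⇒ heat flows inward; heat gain = 660 W.)

Q = 660 W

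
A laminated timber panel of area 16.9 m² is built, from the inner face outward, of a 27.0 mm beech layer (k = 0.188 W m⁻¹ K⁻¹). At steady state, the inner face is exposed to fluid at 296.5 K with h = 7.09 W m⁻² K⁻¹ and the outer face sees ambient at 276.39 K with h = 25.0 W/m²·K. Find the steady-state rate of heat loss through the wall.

Q = 1050 W

Treat each layer as a resistance in series:
  R_conv,in = 1/(hA) = 1/(7.09·16.9) = 0.008346 K/W
  R_beech = L/(kA) = 0.0270/(0.188·16.9) = 0.008498 K/W
  R_conv,out = 1/(hA) = 1/(25.0·16.9) = 0.002367 K/W
ΣR = 0.008346 + 0.008498 + 0.002367 = 0.01921 K/W
Q = ΔT/ΣR = (296.5 K − 276.39 K)/0.01921 = 1050 W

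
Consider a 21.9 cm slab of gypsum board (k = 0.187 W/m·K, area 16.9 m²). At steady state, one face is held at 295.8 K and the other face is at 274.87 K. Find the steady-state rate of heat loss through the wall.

Q = 302 W

Q = kA·ΔT/L = 0.187 × 16.9 × |295.8 K − 274.87 K| / 0.219 = 302 W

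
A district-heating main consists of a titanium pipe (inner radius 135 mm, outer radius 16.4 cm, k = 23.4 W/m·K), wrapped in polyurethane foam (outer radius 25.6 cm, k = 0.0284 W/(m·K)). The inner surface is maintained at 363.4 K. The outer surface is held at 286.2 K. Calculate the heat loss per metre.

Series thermal resistances, inner to outer:
  R'_titanium = ln(0.164/0.135)/(2πk) = 0.1946/(2π·23.4) = 0.001324 m·K/W
  R'_polyurethane foam = ln(0.256/0.164)/(2πk) = 0.4453/(2π·0.0284) = 2.496 m·K/W
ΣR = 0.001324 + 2.496 = 2.497 m·K/W
Q' = ΔT/ΣR = (363.4 K − 286.2 K)/2.497 = 30.9 W/m

Q' = 30.9 W/m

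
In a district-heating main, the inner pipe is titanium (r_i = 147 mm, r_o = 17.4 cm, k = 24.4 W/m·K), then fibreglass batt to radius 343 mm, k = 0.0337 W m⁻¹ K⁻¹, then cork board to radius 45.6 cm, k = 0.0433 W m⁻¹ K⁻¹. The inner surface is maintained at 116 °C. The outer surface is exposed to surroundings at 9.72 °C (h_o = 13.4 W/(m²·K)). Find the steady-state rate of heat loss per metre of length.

Q' = 24.8 W/m

Series thermal resistances, inner to outer:
  R'_titanium = ln(0.174/0.147)/(2πk) = 0.1686/(2π·24.4) = 0.001100 m·K/W
  R'_fibreglass batt = ln(0.343/0.174)/(2πk) = 0.6787/(2π·0.0337) = 3.205 m·K/W
  R'_cork board = ln(0.456/0.343)/(2πk) = 0.2848/(2π·0.0433) = 1.047 m·K/W
  R'_conv,out = 1/(2πr h) = 1/(2π·0.456·13.4) = 0.02605 m·K/W
ΣR = 0.001100 + 3.205 + 1.047 + 0.02605 = 4.279 m·K/W
Q' = ΔT/ΣR = (116 °C − 9.72 °C)/4.279 = 24.8 W/m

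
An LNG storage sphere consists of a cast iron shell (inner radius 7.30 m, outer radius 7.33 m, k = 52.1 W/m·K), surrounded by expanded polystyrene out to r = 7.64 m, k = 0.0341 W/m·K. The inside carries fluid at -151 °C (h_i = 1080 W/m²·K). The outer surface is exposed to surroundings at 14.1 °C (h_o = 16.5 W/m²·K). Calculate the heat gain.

Q = 12700 W

Treat each layer as a resistance in series:
  R_conv,in = 1/(4πr²h) = 1/(4π·7.30²·1080) = 1.383×10^-6 K/W
  R_cast iron = (1/7.30 − 1/7.33)/(4πk) = 5.607×10^-4/(4π·52.1) = 8.563×10^-7 K/W
  R_expanded polystyrene = (1/7.33 − 1/7.64)/(4πk) = 0.005536/(4π·0.0341) = 0.01292 K/W
  R_conv,out = 1/(4πr²h) = 1/(4π·7.64²·16.5) = 8.263×10^-5 K/W
ΣR = 1.383×10^-6 + 8.563×10^-7 + 0.01292 + 8.263×10^-5 = 0.01300 K/W
Q = ΔT/ΣR = (-151 °C − 14.1 °C)/0.01300 = -12700 W
(Negative Q ⇒ heat flows inward; heat gain = 12700 W.)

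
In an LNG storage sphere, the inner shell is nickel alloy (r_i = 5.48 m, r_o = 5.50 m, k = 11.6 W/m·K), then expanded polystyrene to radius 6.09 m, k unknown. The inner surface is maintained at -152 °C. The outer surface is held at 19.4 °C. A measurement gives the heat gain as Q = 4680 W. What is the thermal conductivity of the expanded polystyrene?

k = 0.0383 W/m·K

ΣR = ΔT/Q = |-152 − 19.4|/4680 = 0.03662 K/W
Known resistances:
  R_nickel alloy = (1/5.48 − 1/5.50)/(4πk) = 6.636×10^-4/(4π·11.6) = 4.552×10^-6 K/W
R_expanded polystyrene = ΣR − ΣR_known = 0.03662 − 4.552×10^-6 = 0.03662 K/W
(1/r₁−1/r₂)/(4πk) = 0.03662 ⇒ k = 0.01761/(4π·0.03662) = 0.0383 W/m·K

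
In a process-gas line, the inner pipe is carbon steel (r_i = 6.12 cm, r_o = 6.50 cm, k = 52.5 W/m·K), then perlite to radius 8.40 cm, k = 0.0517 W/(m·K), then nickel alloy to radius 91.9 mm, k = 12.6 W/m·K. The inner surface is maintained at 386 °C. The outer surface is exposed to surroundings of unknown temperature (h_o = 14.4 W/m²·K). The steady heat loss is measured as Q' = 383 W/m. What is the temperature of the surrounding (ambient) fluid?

Series resistances:
  R'_carbon steel = ln(0.0650/0.0612)/(2πk) = 0.06024/(2π·52.5) = 1.826×10^-4 m·K/W
  R'_perlite = ln(0.0840/0.0650)/(2πk) = 0.2564/(2π·0.0517) = 0.7894 m·K/W
  R'_nickel alloy = ln(0.0919/0.0840)/(2πk) = 0.08988/(2π·12.6) = 0.001135 m·K/W
  R'_conv,out = 1/(2πr h) = 1/(2π·0.0919·14.4) = 0.1203 m·K/W
ΣR = 0.9110 m·K/W
ΔT = Q'·ΣR = 383 × 0.9110 = 348.9 K
Heat flows outward, so T_out = T_in − ΔT = 386 − 348.9 = 37.1 °C

T_out = 37.1 °C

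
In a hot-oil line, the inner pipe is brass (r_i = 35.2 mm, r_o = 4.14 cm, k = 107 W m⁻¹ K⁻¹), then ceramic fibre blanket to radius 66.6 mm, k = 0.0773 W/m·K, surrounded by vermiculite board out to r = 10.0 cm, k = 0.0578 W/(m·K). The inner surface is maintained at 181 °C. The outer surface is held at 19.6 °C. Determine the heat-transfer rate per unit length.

Series thermal resistances, inner to outer:
  R'_brass = ln(0.0414/0.0352)/(2πk) = 0.1622/(2π·107) = 2.413×10^-4 m·K/W
  R'_ceramic fibre blanket = ln(0.0666/0.0414)/(2πk) = 0.4754/(2π·0.0773) = 0.9789 m·K/W
  R'_vermiculite board = ln(0.100/0.0666)/(2πk) = 0.4065/(2π·0.0578) = 1.119 m·K/W
ΣR = 2.413×10^-4 + 0.9789 + 1.119 = 2.098 m·K/W
Q' = ΔT/ΣR = (181 °C − 19.6 °C)/2.098 = 76.9 W/m

Q' = 76.9 W/m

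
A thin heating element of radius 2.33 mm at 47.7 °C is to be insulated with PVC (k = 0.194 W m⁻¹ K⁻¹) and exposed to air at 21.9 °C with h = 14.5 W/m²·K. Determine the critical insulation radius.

For a cylinder, r_cr = k_ins/h = 0.194/14.5 = 0.0134 m = 1.34 cm

r_cr = 1.34 cm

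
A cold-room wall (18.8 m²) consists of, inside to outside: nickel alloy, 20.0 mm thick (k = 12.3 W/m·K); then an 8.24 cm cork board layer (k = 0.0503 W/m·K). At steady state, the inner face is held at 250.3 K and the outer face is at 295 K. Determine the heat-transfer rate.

Q = 512 W

Series thermal resistances, inner to outer:
  R_nickel alloy = L/(kA) = 0.0200/(12.3·18.8) = 8.649×10^-5 K/W
  R_cork board = L/(kA) = 0.0824/(0.0503·18.8) = 0.08714 K/W
ΣR = 8.649×10^-5 + 0.08714 = 0.08723 K/W
Q = ΔT/ΣR = (250.3 K − 295 K)/0.08723 = -512 W
(Negative Q ⇒ heat flows inward; heat gain = 512 W.)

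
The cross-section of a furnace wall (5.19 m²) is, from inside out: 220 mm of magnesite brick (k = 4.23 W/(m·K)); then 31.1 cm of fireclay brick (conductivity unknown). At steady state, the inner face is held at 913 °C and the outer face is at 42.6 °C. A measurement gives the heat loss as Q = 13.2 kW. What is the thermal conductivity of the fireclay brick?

k = 1.07 W/m·K

ΣR = ΔT/Q = |913 − 42.6|/13200 = 0.06594 K/W
Known resistances:
  R_magnesite brick = L/(kA) = 0.220/(4.23·5.19) = 0.01002 K/W
R_fireclay brick = ΣR − ΣR_known = 0.06594 − 0.01002 = 0.05592 K/W
L/(kA) = 0.05592 ⇒ k = 0.311/(0.05592·5.19) = 1.07 W/m·K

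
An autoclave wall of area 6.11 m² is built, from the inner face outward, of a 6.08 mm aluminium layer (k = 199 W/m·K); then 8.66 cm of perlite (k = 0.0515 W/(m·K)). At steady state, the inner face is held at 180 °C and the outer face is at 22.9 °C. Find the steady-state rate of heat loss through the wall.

Q = 571 W

Resistance network (inner→outer):
  R_aluminium = L/(kA) = 0.00608/(199·6.11) = 5.000×10^-6 K/W
  R_perlite = L/(kA) = 0.0866/(0.0515·6.11) = 0.2752 K/W
ΣR = 5.000×10^-6 + 0.2752 = 0.2752 K/W
Q = ΔT/ΣR = (180 °C − 22.9 °C)/0.2752 = 571 W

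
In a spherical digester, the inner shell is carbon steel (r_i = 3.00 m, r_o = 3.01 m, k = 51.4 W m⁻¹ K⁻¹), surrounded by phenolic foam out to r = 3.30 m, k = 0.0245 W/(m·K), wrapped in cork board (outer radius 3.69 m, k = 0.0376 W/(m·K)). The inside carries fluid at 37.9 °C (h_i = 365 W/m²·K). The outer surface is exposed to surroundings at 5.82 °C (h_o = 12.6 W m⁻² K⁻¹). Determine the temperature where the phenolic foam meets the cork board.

T = 19.2 °C

Series thermal resistances, inner to outer:
  R_conv,in = 1/(4πr²h) = 1/(4π·3.00²·365) = 2.422×10^-5 K/W
  R_carbon steel = (1/3.00 − 1/3.01)/(4πk) = 0.001107/(4π·51.4) = 1.715×10^-6 K/W
  R_phenolic foam = (1/3.01 − 1/3.30)/(4πk) = 0.02920/(4π·0.0245) = 0.09483 K/W
  R_cork board = (1/3.30 − 1/3.69)/(4πk) = 0.03203/(4π·0.0376) = 0.06778 K/W
  R_conv,out = 1/(4πr²h) = 1/(4π·3.69²·12.6) = 4.638×10^-4 K/W
ΣR = 2.422×10^-5 + 1.715×10^-6 + 0.09483 + 0.06778 + 4.638×10^-4 = 0.1631 K/W
Q = ΔT/ΣR = (37.9 °C − 5.82 °C)/0.1631 = 196.7 W
From the inner boundary to the phenolic foam/cork board interface, ΣR_partial = 0.09486 K/W.
T_interface = T_in − Q·ΣR_partial = 37.9 °C − (196.7)(0.09486) = 19.2 °C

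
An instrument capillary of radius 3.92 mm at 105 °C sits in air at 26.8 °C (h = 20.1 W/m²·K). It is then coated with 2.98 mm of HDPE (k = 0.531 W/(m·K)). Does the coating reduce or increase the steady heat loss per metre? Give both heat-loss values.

increases: 38.7 → 59.4 W/m

Critical radius for a cylinder: r_cr = k/h = 0.0264 m = 2.64 cm.
Outer radius after coating: r₂ = 0.00392 + 0.00298 = 0.00690 m.
Since r₁ < r_cr and r₂ ≤ r_cr, the coating moves toward the maximum at r_cr — heat loss rises.
Bare: R = 1/(2πr₁h) = 2.020 m·K/W; Q = 78.2/2.020 = 38.7 W/m.
Coated: R = R_cond + R_conv = 1.317 m·K/W; Q = 78.2/1.317 = 59.4 W/m.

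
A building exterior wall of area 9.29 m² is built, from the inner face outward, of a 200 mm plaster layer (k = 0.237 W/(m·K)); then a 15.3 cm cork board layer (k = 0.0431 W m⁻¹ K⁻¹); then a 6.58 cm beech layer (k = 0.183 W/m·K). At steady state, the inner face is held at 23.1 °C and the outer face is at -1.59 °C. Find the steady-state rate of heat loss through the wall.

Q = 48.3 W

Treat each layer as a resistance in series:
  R_plaster = L/(kA) = 0.200/(0.237·9.29) = 0.09084 K/W
  R_cork board = L/(kA) = 0.153/(0.0431·9.29) = 0.3821 K/W
  R_beech = L/(kA) = 0.0658/(0.183·9.29) = 0.03870 K/W
ΣR = 0.09084 + 0.3821 + 0.03870 = 0.5116 K/W
Q = ΔT/ΣR = (23.1 °C − -1.59 °C)/0.5116 = 48.3 W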